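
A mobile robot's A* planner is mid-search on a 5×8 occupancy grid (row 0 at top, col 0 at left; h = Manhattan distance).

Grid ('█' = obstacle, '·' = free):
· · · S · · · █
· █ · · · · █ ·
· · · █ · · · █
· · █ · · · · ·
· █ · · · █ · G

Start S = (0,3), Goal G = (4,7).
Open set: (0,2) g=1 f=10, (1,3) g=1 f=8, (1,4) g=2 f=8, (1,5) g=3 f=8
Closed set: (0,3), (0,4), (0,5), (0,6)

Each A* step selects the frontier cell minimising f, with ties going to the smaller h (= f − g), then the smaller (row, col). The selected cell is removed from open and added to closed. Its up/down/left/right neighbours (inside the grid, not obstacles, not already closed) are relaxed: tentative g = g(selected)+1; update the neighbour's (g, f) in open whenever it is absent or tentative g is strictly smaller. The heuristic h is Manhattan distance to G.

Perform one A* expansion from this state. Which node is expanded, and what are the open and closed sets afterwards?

expanded=(1,5); open=[(0,2) g=1 f=10, (1,3) g=1 f=8, (1,4) g=2 f=8, (2,5) g=4 f=8]; closed=[(0,3), (0,4), (0,5), (0,6), (1,5)]

step 1: expand (1,5) (f=8, h=5) → closed; open now [(0,2) g=1 f=10, (1,3) g=1 f=8, (1,4) g=2 f=8, (2,5) g=4 f=8]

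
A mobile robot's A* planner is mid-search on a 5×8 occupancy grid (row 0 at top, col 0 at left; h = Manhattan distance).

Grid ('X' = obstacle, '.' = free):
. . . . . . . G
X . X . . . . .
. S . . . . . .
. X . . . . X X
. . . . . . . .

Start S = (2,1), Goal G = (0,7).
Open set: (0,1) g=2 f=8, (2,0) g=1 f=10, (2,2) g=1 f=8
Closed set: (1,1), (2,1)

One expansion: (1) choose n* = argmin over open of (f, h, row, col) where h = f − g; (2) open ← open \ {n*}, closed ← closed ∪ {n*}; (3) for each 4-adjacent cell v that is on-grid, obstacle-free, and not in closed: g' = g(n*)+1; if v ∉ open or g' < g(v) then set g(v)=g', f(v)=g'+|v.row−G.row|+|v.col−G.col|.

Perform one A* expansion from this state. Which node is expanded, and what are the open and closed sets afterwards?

expanded=(0,1); open=[(0,0) g=3 f=10, (0,2) g=3 f=8, (2,0) g=1 f=10, (2,2) g=1 f=8]; closed=[(0,1), (1,1), (2,1)]

step 1: expand (0,1) (f=8, h=6) → closed; open now [(0,0) g=3 f=10, (0,2) g=3 f=8, (2,0) g=1 f=10, (2,2) g=1 f=8]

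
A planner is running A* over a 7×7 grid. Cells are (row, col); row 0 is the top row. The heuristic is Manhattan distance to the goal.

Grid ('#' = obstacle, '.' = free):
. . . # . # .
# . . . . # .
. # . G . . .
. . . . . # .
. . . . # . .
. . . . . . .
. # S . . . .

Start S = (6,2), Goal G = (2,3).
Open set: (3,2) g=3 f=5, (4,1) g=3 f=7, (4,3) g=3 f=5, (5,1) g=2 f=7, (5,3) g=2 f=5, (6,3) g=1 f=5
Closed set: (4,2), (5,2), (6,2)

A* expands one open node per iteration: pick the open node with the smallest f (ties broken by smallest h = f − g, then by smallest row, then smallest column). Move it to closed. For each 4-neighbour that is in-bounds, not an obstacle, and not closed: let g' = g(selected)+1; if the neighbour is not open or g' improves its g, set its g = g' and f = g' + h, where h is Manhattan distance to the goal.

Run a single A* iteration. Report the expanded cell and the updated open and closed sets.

expanded=(3,2); open=[(2,2) g=4 f=5, (3,1) g=4 f=7, (3,3) g=4 f=5, (4,1) g=3 f=7, (4,3) g=3 f=5, (5,1) g=2 f=7, (5,3) g=2 f=5, (6,3) g=1 f=5]; closed=[(3,2), (4,2), (5,2), (6,2)]

step 1: expand (3,2) (f=5, h=2) → closed; open now [(2,2) g=4 f=5, (3,1) g=4 f=7, (3,3) g=4 f=5, (4,1) g=3 f=7, (4,3) g=3 f=5, (5,1) g=2 f=7, (5,3) g=2 f=5, (6,3) g=1 f=5]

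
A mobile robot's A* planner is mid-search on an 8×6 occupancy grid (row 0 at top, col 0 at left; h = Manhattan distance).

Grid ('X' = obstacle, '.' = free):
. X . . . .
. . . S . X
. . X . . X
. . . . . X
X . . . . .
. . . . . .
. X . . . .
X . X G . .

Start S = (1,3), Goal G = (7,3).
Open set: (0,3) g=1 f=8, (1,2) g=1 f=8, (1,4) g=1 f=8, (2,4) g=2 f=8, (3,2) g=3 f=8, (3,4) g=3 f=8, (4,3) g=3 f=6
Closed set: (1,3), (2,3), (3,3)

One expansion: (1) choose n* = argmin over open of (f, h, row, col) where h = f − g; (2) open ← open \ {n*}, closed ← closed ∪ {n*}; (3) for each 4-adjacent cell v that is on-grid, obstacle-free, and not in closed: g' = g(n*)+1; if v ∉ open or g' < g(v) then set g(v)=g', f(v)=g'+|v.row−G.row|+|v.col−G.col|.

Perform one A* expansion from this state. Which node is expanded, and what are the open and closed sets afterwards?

step 1: expand (4,3) (f=6, h=3) → closed; open now [(0,3) g=1 f=8, (1,2) g=1 f=8, (1,4) g=1 f=8, (2,4) g=2 f=8, (3,2) g=3 f=8, (3,4) g=3 f=8, (4,2) g=4 f=8, (4,4) g=4 f=8, (5,3) g=4 f=6]

expanded=(4,3); open=[(0,3) g=1 f=8, (1,2) g=1 f=8, (1,4) g=1 f=8, (2,4) g=2 f=8, (3,2) g=3 f=8, (3,4) g=3 f=8, (4,2) g=4 f=8, (4,4) g=4 f=8, (5,3) g=4 f=6]; closed=[(1,3), (2,3), (3,3), (4,3)]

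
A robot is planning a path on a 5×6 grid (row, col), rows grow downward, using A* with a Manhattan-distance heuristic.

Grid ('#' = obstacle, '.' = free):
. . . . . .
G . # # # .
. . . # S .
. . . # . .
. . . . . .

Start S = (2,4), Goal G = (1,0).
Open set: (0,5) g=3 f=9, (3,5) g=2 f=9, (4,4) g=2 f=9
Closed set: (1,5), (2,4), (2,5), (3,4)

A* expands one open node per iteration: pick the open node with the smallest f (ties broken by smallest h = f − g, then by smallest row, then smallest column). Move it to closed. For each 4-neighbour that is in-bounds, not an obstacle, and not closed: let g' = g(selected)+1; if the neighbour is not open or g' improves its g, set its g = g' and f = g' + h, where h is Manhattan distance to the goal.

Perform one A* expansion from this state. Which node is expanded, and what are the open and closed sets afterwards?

expanded=(0,5); open=[(0,4) g=4 f=9, (3,5) g=2 f=9, (4,4) g=2 f=9]; closed=[(0,5), (1,5), (2,4), (2,5), (3,4)]

step 1: expand (0,5) (f=9, h=6) → closed; open now [(0,4) g=4 f=9, (3,5) g=2 f=9, (4,4) g=2 f=9]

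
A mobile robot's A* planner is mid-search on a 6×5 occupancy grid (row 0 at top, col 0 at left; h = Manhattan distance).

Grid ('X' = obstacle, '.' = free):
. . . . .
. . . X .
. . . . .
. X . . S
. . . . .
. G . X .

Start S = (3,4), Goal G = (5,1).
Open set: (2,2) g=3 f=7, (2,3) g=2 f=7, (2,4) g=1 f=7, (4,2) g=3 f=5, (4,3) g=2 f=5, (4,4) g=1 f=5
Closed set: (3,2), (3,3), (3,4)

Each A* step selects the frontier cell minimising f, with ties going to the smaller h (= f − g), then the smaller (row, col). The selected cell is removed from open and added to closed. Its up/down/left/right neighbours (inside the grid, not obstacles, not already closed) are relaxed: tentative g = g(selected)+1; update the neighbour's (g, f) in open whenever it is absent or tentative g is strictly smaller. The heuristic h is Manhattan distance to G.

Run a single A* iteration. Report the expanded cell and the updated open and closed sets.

step 1: expand (4,2) (f=5, h=2) → closed; open now [(2,2) g=3 f=7, (2,3) g=2 f=7, (2,4) g=1 f=7, (4,1) g=4 f=5, (4,3) g=2 f=5, (4,4) g=1 f=5, (5,2) g=4 f=5]

expanded=(4,2); open=[(2,2) g=3 f=7, (2,3) g=2 f=7, (2,4) g=1 f=7, (4,1) g=4 f=5, (4,3) g=2 f=5, (4,4) g=1 f=5, (5,2) g=4 f=5]; closed=[(3,2), (3,3), (3,4), (4,2)]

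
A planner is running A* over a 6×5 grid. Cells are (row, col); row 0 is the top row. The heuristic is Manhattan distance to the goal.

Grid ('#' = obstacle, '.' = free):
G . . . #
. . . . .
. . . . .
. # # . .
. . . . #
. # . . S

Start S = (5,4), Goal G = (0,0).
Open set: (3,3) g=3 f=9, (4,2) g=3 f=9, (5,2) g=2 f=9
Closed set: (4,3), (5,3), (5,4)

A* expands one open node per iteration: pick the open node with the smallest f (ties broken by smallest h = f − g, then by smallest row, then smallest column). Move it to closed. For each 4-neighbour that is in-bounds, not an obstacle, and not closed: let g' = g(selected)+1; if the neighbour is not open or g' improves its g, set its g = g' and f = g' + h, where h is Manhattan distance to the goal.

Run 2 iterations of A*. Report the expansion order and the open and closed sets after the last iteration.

order=[(3,3) → (2,3)]; open=[(1,3) g=5 f=9, (2,2) g=5 f=9, (2,4) g=5 f=11, (3,4) g=4 f=11, (4,2) g=3 f=9, (5,2) g=2 f=9]; closed=[(2,3), (3,3), (4,3), (5,3), (5,4)]

step 1: expand (3,3) (f=9, h=6) → closed; open now [(2,3) g=4 f=9, (3,4) g=4 f=11, (4,2) g=3 f=9, (5,2) g=2 f=9]
step 2: expand (2,3) (f=9, h=5) → closed; open now [(1,3) g=5 f=9, (2,2) g=5 f=9, (2,4) g=5 f=11, (3,4) g=4 f=11, (4,2) g=3 f=9, (5,2) g=2 f=9]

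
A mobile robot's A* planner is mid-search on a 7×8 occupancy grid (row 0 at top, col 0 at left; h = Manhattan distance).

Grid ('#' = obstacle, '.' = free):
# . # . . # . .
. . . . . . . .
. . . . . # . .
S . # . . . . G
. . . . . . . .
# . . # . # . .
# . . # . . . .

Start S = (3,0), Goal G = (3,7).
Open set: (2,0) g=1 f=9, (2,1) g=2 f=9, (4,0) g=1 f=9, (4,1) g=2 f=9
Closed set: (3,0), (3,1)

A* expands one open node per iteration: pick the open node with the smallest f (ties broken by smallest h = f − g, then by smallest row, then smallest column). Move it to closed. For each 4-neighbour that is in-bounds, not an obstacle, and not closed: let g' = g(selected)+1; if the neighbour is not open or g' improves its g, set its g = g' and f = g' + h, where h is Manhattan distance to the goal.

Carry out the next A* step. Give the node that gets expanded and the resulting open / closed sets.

expanded=(2,1); open=[(1,1) g=3 f=11, (2,0) g=1 f=9, (2,2) g=3 f=9, (4,0) g=1 f=9, (4,1) g=2 f=9]; closed=[(2,1), (3,0), (3,1)]

step 1: expand (2,1) (f=9, h=7) → closed; open now [(1,1) g=3 f=11, (2,0) g=1 f=9, (2,2) g=3 f=9, (4,0) g=1 f=9, (4,1) g=2 f=9]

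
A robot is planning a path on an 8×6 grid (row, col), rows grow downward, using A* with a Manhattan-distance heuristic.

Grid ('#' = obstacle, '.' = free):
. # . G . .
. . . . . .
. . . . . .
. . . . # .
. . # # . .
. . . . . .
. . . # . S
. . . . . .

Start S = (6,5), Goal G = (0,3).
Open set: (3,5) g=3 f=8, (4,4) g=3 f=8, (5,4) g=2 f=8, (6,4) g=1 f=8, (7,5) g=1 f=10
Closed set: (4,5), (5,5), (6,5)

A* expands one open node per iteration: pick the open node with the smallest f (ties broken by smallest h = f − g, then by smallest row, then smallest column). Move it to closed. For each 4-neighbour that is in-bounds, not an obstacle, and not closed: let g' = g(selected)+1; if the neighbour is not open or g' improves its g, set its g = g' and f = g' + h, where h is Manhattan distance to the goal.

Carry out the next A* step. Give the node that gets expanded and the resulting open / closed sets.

step 1: expand (3,5) (f=8, h=5) → closed; open now [(2,5) g=4 f=8, (4,4) g=3 f=8, (5,4) g=2 f=8, (6,4) g=1 f=8, (7,5) g=1 f=10]

expanded=(3,5); open=[(2,5) g=4 f=8, (4,4) g=3 f=8, (5,4) g=2 f=8, (6,4) g=1 f=8, (7,5) g=1 f=10]; closed=[(3,5), (4,5), (5,5), (6,5)]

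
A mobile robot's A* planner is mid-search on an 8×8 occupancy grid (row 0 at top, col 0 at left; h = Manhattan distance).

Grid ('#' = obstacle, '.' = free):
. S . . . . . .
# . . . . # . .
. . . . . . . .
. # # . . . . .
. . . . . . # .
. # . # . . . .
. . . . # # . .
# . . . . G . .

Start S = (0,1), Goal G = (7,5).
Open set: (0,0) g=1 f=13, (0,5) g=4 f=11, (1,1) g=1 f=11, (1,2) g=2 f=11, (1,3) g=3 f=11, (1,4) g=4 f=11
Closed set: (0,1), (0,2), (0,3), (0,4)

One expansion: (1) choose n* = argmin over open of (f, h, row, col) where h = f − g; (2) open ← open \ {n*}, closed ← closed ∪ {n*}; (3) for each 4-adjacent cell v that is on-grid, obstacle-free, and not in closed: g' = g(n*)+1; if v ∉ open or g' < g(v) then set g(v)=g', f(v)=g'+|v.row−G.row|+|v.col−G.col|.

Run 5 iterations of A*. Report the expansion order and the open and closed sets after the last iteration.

order=[(0,5) → (1,4) → (2,4) → (2,5) → (3,5)]; open=[(0,0) g=1 f=13, (0,6) g=5 f=13, (1,1) g=1 f=11, (1,2) g=2 f=11, (1,3) g=3 f=11, (2,3) g=6 f=13, (2,6) g=7 f=13, (3,4) g=6 f=11, (3,6) g=8 f=13, (4,5) g=8 f=11]; closed=[(0,1), (0,2), (0,3), (0,4), (0,5), (1,4), (2,4), (2,5), (3,5)]

step 1: expand (0,5) (f=11, h=7) → closed; open now [(0,0) g=1 f=13, (0,6) g=5 f=13, (1,1) g=1 f=11, (1,2) g=2 f=11, (1,3) g=3 f=11, (1,4) g=4 f=11]
step 2: expand (1,4) (f=11, h=7) → closed; open now [(0,0) g=1 f=13, (0,6) g=5 f=13, (1,1) g=1 f=11, (1,2) g=2 f=11, (1,3) g=3 f=11, (2,4) g=5 f=11]
step 3: expand (2,4) (f=11, h=6) → closed; open now [(0,0) g=1 f=13, (0,6) g=5 f=13, (1,1) g=1 f=11, (1,2) g=2 f=11, (1,3) g=3 f=11, (2,3) g=6 f=13, (2,5) g=6 f=11, (3,4) g=6 f=11]
step 4: expand (2,5) (f=11, h=5) → closed; open now [(0,0) g=1 f=13, (0,6) g=5 f=13, (1,1) g=1 f=11, (1,2) g=2 f=11, (1,3) g=3 f=11, (2,3) g=6 f=13, (2,6) g=7 f=13, (3,4) g=6 f=11, (3,5) g=7 f=11]
step 5: expand (3,5) (f=11, h=4) → closed; open now [(0,0) g=1 f=13, (0,6) g=5 f=13, (1,1) g=1 f=11, (1,2) g=2 f=11, (1,3) g=3 f=11, (2,3) g=6 f=13, (2,6) g=7 f=13, (3,4) g=6 f=11, (3,6) g=8 f=13, (4,5) g=8 f=11]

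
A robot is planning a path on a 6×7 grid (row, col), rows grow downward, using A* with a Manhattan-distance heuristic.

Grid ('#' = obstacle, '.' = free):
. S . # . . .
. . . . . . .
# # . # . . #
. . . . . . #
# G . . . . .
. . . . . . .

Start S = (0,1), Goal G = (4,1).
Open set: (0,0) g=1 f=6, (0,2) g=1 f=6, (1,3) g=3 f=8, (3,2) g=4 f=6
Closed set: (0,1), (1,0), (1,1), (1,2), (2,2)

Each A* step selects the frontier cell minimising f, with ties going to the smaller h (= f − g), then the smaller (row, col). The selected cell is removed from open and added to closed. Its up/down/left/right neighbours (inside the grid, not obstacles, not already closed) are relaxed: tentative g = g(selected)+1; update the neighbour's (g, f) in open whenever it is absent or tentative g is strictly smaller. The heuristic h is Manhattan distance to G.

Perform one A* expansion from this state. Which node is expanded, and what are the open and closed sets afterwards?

step 1: expand (3,2) (f=6, h=2) → closed; open now [(0,0) g=1 f=6, (0,2) g=1 f=6, (1,3) g=3 f=8, (3,1) g=5 f=6, (3,3) g=5 f=8, (4,2) g=5 f=6]

expanded=(3,2); open=[(0,0) g=1 f=6, (0,2) g=1 f=6, (1,3) g=3 f=8, (3,1) g=5 f=6, (3,3) g=5 f=8, (4,2) g=5 f=6]; closed=[(0,1), (1,0), (1,1), (1,2), (2,2), (3,2)]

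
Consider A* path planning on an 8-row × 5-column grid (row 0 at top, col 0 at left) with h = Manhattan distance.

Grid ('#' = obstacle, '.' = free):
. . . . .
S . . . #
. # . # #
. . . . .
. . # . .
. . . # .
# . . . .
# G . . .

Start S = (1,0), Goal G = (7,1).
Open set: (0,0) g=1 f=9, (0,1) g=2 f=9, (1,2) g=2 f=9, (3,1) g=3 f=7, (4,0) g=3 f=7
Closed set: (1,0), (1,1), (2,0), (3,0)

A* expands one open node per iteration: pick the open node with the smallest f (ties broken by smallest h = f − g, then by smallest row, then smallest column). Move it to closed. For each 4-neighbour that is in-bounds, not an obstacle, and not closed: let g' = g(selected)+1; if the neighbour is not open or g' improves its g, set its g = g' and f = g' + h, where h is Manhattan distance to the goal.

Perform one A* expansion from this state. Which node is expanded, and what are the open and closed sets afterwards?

step 1: expand (3,1) (f=7, h=4) → closed; open now [(0,0) g=1 f=9, (0,1) g=2 f=9, (1,2) g=2 f=9, (3,2) g=4 f=9, (4,0) g=3 f=7, (4,1) g=4 f=7]

expanded=(3,1); open=[(0,0) g=1 f=9, (0,1) g=2 f=9, (1,2) g=2 f=9, (3,2) g=4 f=9, (4,0) g=3 f=7, (4,1) g=4 f=7]; closed=[(1,0), (1,1), (2,0), (3,0), (3,1)]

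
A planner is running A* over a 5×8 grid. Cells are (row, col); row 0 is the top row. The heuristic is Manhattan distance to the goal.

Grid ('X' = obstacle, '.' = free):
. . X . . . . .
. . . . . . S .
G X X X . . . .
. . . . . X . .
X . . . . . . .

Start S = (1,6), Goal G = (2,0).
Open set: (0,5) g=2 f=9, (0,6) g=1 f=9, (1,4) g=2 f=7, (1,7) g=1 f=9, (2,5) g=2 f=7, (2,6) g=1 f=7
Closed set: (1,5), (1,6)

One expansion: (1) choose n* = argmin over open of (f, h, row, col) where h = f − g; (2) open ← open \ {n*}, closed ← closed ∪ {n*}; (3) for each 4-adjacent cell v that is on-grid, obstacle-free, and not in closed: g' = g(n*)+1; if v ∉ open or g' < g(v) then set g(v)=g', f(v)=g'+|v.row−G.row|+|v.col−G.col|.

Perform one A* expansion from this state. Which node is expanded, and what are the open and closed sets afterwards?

step 1: expand (1,4) (f=7, h=5) → closed; open now [(0,4) g=3 f=9, (0,5) g=2 f=9, (0,6) g=1 f=9, (1,3) g=3 f=7, (1,7) g=1 f=9, (2,4) g=3 f=7, (2,5) g=2 f=7, (2,6) g=1 f=7]

expanded=(1,4); open=[(0,4) g=3 f=9, (0,5) g=2 f=9, (0,6) g=1 f=9, (1,3) g=3 f=7, (1,7) g=1 f=9, (2,4) g=3 f=7, (2,5) g=2 f=7, (2,6) g=1 f=7]; closed=[(1,4), (1,5), (1,6)]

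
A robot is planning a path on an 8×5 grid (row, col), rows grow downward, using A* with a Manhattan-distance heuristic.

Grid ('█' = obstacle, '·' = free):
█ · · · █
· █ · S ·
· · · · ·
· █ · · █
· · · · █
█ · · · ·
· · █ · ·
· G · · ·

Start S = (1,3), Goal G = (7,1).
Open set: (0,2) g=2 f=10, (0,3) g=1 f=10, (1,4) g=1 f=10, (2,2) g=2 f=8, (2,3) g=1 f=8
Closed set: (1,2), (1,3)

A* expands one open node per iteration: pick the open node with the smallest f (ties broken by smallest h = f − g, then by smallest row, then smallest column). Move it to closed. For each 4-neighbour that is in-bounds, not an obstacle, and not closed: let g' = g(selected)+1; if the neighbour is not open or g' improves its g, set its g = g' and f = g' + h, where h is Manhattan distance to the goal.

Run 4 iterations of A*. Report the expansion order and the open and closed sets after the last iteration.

step 1: expand (2,2) (f=8, h=6) → closed; open now [(0,2) g=2 f=10, (0,3) g=1 f=10, (1,4) g=1 f=10, (2,1) g=3 f=8, (2,3) g=1 f=8, (3,2) g=3 f=8]
step 2: expand (2,1) (f=8, h=5) → closed; open now [(0,2) g=2 f=10, (0,3) g=1 f=10, (1,4) g=1 f=10, (2,0) g=4 f=10, (2,3) g=1 f=8, (3,2) g=3 f=8]
step 3: expand (3,2) (f=8, h=5) → closed; open now [(0,2) g=2 f=10, (0,3) g=1 f=10, (1,4) g=1 f=10, (2,0) g=4 f=10, (2,3) g=1 f=8, (3,3) g=4 f=10, (4,2) g=4 f=8]
step 4: expand (4,2) (f=8, h=4) → closed; open now [(0,2) g=2 f=10, (0,3) g=1 f=10, (1,4) g=1 f=10, (2,0) g=4 f=10, (2,3) g=1 f=8, (3,3) g=4 f=10, (4,1) g=5 f=8, (4,3) g=5 f=10, (5,2) g=5 f=8]

order=[(2,2) → (2,1) → (3,2) → (4,2)]; open=[(0,2) g=2 f=10, (0,3) g=1 f=10, (1,4) g=1 f=10, (2,0) g=4 f=10, (2,3) g=1 f=8, (3,3) g=4 f=10, (4,1) g=5 f=8, (4,3) g=5 f=10, (5,2) g=5 f=8]; closed=[(1,2), (1,3), (2,1), (2,2), (3,2), (4,2)]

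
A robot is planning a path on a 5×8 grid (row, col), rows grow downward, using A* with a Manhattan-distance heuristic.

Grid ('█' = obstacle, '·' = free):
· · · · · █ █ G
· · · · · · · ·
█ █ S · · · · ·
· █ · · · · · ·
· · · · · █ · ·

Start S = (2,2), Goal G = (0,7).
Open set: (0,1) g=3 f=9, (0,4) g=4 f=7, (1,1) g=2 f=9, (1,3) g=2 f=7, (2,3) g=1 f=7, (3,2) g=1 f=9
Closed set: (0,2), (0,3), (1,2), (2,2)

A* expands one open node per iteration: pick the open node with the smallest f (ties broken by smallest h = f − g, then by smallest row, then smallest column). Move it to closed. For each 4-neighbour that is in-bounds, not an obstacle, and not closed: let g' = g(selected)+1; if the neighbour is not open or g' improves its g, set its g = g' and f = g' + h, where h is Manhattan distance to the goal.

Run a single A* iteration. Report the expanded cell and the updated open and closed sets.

step 1: expand (0,4) (f=7, h=3) → closed; open now [(0,1) g=3 f=9, (1,1) g=2 f=9, (1,3) g=2 f=7, (1,4) g=5 f=9, (2,3) g=1 f=7, (3,2) g=1 f=9]

expanded=(0,4); open=[(0,1) g=3 f=9, (1,1) g=2 f=9, (1,3) g=2 f=7, (1,4) g=5 f=9, (2,3) g=1 f=7, (3,2) g=1 f=9]; closed=[(0,2), (0,3), (0,4), (1,2), (2,2)]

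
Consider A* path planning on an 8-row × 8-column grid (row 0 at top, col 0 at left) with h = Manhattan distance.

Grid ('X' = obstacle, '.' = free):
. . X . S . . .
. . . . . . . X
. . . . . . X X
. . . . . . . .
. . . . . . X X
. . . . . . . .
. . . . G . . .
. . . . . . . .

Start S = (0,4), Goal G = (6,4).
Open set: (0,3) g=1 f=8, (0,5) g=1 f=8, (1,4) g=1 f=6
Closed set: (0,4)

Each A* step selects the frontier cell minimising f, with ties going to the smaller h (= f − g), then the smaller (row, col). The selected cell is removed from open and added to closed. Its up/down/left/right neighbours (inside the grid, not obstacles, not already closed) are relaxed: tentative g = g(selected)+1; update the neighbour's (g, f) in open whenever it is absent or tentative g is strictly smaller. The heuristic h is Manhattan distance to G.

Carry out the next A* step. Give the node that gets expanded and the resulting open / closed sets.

step 1: expand (1,4) (f=6, h=5) → closed; open now [(0,3) g=1 f=8, (0,5) g=1 f=8, (1,3) g=2 f=8, (1,5) g=2 f=8, (2,4) g=2 f=6]

expanded=(1,4); open=[(0,3) g=1 f=8, (0,5) g=1 f=8, (1,3) g=2 f=8, (1,5) g=2 f=8, (2,4) g=2 f=6]; closed=[(0,4), (1,4)]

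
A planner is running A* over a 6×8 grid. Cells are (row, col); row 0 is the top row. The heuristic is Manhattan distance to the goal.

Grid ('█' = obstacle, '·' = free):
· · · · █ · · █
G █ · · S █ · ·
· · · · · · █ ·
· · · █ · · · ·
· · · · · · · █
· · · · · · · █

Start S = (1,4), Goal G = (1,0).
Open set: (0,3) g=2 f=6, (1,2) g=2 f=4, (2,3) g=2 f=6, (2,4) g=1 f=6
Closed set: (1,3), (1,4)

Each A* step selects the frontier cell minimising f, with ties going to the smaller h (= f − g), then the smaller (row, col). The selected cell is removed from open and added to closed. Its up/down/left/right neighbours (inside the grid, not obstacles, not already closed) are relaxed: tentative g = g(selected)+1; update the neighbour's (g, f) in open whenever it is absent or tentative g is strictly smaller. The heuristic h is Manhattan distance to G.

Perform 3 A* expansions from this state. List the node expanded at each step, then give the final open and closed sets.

order=[(1,2) → (0,2) → (0,1)]; open=[(0,0) g=5 f=6, (0,3) g=2 f=6, (2,2) g=3 f=6, (2,3) g=2 f=6, (2,4) g=1 f=6]; closed=[(0,1), (0,2), (1,2), (1,3), (1,4)]

step 1: expand (1,2) (f=4, h=2) → closed; open now [(0,2) g=3 f=6, (0,3) g=2 f=6, (2,2) g=3 f=6, (2,3) g=2 f=6, (2,4) g=1 f=6]
step 2: expand (0,2) (f=6, h=3) → closed; open now [(0,1) g=4 f=6, (0,3) g=2 f=6, (2,2) g=3 f=6, (2,3) g=2 f=6, (2,4) g=1 f=6]
step 3: expand (0,1) (f=6, h=2) → closed; open now [(0,0) g=5 f=6, (0,3) g=2 f=6, (2,2) g=3 f=6, (2,3) g=2 f=6, (2,4) g=1 f=6]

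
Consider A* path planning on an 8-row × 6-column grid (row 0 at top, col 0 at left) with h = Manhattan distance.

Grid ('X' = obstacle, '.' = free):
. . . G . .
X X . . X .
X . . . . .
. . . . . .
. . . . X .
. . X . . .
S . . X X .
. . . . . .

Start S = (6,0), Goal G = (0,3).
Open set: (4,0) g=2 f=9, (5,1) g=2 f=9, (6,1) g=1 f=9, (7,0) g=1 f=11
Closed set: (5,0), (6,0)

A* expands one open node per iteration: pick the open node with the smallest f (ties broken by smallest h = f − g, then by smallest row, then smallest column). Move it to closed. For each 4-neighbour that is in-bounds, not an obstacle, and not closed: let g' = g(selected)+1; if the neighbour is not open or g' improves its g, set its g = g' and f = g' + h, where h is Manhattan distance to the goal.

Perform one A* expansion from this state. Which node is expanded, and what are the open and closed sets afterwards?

expanded=(4,0); open=[(3,0) g=3 f=9, (4,1) g=3 f=9, (5,1) g=2 f=9, (6,1) g=1 f=9, (7,0) g=1 f=11]; closed=[(4,0), (5,0), (6,0)]

step 1: expand (4,0) (f=9, h=7) → closed; open now [(3,0) g=3 f=9, (4,1) g=3 f=9, (5,1) g=2 f=9, (6,1) g=1 f=9, (7,0) g=1 f=11]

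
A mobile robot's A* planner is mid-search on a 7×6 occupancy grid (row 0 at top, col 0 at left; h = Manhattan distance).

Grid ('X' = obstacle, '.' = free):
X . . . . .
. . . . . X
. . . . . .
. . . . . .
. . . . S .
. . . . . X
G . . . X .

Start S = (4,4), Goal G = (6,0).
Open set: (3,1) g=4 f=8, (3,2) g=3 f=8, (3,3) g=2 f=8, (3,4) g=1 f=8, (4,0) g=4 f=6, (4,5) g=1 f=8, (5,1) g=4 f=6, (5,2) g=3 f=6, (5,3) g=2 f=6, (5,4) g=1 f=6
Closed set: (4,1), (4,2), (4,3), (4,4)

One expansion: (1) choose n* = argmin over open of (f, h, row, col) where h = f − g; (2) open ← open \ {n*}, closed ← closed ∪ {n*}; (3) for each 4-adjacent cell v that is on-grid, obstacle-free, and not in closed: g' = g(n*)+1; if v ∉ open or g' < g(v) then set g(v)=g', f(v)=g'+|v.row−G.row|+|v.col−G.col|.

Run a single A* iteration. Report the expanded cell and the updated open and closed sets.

expanded=(4,0); open=[(3,0) g=5 f=8, (3,1) g=4 f=8, (3,2) g=3 f=8, (3,3) g=2 f=8, (3,4) g=1 f=8, (4,5) g=1 f=8, (5,0) g=5 f=6, (5,1) g=4 f=6, (5,2) g=3 f=6, (5,3) g=2 f=6, (5,4) g=1 f=6]; closed=[(4,0), (4,1), (4,2), (4,3), (4,4)]

step 1: expand (4,0) (f=6, h=2) → closed; open now [(3,0) g=5 f=8, (3,1) g=4 f=8, (3,2) g=3 f=8, (3,3) g=2 f=8, (3,4) g=1 f=8, (4,5) g=1 f=8, (5,0) g=5 f=6, (5,1) g=4 f=6, (5,2) g=3 f=6, (5,3) g=2 f=6, (5,4) g=1 f=6]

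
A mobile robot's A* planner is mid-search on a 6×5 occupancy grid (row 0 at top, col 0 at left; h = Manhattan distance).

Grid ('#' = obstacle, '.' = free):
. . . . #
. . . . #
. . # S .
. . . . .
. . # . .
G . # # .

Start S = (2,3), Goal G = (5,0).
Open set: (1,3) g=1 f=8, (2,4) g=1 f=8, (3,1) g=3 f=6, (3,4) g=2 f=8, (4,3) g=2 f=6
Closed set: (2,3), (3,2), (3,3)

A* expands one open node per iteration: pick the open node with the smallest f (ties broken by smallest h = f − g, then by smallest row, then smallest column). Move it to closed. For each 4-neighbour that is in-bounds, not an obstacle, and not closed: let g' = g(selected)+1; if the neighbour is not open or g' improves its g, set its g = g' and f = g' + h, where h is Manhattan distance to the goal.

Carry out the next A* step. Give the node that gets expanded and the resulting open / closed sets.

expanded=(3,1); open=[(1,3) g=1 f=8, (2,1) g=4 f=8, (2,4) g=1 f=8, (3,0) g=4 f=6, (3,4) g=2 f=8, (4,1) g=4 f=6, (4,3) g=2 f=6]; closed=[(2,3), (3,1), (3,2), (3,3)]

step 1: expand (3,1) (f=6, h=3) → closed; open now [(1,3) g=1 f=8, (2,1) g=4 f=8, (2,4) g=1 f=8, (3,0) g=4 f=6, (3,4) g=2 f=8, (4,1) g=4 f=6, (4,3) g=2 f=6]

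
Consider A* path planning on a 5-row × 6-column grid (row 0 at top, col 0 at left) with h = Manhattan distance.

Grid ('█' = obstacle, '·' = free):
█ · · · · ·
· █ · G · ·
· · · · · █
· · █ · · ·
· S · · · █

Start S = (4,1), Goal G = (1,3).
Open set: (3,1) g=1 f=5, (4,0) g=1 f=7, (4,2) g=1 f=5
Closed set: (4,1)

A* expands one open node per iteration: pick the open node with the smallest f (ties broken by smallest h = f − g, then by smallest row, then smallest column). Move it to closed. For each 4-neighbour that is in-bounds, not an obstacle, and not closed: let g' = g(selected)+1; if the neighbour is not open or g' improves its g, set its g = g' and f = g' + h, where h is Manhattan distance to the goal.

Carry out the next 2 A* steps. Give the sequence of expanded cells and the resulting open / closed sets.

order=[(3,1) → (2,1)]; open=[(2,0) g=3 f=7, (2,2) g=3 f=5, (3,0) g=2 f=7, (4,0) g=1 f=7, (4,2) g=1 f=5]; closed=[(2,1), (3,1), (4,1)]

step 1: expand (3,1) (f=5, h=4) → closed; open now [(2,1) g=2 f=5, (3,0) g=2 f=7, (4,0) g=1 f=7, (4,2) g=1 f=5]
step 2: expand (2,1) (f=5, h=3) → closed; open now [(2,0) g=3 f=7, (2,2) g=3 f=5, (3,0) g=2 f=7, (4,0) g=1 f=7, (4,2) g=1 f=5]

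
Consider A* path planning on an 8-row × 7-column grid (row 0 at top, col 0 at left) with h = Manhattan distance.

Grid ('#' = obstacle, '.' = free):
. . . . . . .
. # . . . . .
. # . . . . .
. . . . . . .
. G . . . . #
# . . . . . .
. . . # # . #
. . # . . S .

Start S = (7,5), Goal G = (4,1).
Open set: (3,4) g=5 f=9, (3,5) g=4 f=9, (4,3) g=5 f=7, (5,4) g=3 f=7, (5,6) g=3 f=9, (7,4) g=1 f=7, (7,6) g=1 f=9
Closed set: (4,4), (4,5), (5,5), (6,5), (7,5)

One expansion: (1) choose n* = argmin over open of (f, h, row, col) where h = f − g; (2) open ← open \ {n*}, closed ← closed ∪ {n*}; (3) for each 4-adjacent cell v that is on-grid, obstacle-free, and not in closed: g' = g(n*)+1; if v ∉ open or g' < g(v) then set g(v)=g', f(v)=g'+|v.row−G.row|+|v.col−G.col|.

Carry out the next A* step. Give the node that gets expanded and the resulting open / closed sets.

expanded=(4,3); open=[(3,3) g=6 f=9, (3,4) g=5 f=9, (3,5) g=4 f=9, (4,2) g=6 f=7, (5,3) g=6 f=9, (5,4) g=3 f=7, (5,6) g=3 f=9, (7,4) g=1 f=7, (7,6) g=1 f=9]; closed=[(4,3), (4,4), (4,5), (5,5), (6,5), (7,5)]

step 1: expand (4,3) (f=7, h=2) → closed; open now [(3,3) g=6 f=9, (3,4) g=5 f=9, (3,5) g=4 f=9, (4,2) g=6 f=7, (5,3) g=6 f=9, (5,4) g=3 f=7, (5,6) g=3 f=9, (7,4) g=1 f=7, (7,6) g=1 f=9]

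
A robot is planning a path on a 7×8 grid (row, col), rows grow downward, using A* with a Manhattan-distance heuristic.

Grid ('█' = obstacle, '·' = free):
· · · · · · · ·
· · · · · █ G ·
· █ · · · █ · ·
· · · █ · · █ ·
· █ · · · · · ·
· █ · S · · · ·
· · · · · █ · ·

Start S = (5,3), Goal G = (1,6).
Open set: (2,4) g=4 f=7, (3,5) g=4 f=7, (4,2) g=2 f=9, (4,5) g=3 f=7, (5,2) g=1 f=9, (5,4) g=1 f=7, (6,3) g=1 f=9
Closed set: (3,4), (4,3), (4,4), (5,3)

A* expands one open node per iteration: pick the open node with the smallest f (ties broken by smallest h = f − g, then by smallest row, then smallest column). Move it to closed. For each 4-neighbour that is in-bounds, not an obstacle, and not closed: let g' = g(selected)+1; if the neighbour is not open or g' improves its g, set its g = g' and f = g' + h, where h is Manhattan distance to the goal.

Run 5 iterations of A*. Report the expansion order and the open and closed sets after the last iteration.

step 1: expand (2,4) (f=7, h=3) → closed; open now [(1,4) g=5 f=7, (2,3) g=5 f=9, (3,5) g=4 f=7, (4,2) g=2 f=9, (4,5) g=3 f=7, (5,2) g=1 f=9, (5,4) g=1 f=7, (6,3) g=1 f=9]
step 2: expand (1,4) (f=7, h=2) → closed; open now [(0,4) g=6 f=9, (1,3) g=6 f=9, (2,3) g=5 f=9, (3,5) g=4 f=7, (4,2) g=2 f=9, (4,5) g=3 f=7, (5,2) g=1 f=9, (5,4) g=1 f=7, (6,3) g=1 f=9]
step 3: expand (3,5) (f=7, h=3) → closed; open now [(0,4) g=6 f=9, (1,3) g=6 f=9, (2,3) g=5 f=9, (4,2) g=2 f=9, (4,5) g=3 f=7, (5,2) g=1 f=9, (5,4) g=1 f=7, (6,3) g=1 f=9]
step 4: expand (4,5) (f=7, h=4) → closed; open now [(0,4) g=6 f=9, (1,3) g=6 f=9, (2,3) g=5 f=9, (4,2) g=2 f=9, (4,6) g=4 f=7, (5,2) g=1 f=9, (5,4) g=1 f=7, (5,5) g=4 f=9, (6,3) g=1 f=9]
step 5: expand (4,6) (f=7, h=3) → closed; open now [(0,4) g=6 f=9, (1,3) g=6 f=9, (2,3) g=5 f=9, (4,2) g=2 f=9, (4,7) g=5 f=9, (5,2) g=1 f=9, (5,4) g=1 f=7, (5,5) g=4 f=9, (5,6) g=5 f=9, (6,3) g=1 f=9]

order=[(2,4) → (1,4) → (3,5) → (4,5) → (4,6)]; open=[(0,4) g=6 f=9, (1,3) g=6 f=9, (2,3) g=5 f=9, (4,2) g=2 f=9, (4,7) g=5 f=9, (5,2) g=1 f=9, (5,4) g=1 f=7, (5,5) g=4 f=9, (5,6) g=5 f=9, (6,3) g=1 f=9]; closed=[(1,4), (2,4), (3,4), (3,5), (4,3), (4,4), (4,5), (4,6), (5,3)]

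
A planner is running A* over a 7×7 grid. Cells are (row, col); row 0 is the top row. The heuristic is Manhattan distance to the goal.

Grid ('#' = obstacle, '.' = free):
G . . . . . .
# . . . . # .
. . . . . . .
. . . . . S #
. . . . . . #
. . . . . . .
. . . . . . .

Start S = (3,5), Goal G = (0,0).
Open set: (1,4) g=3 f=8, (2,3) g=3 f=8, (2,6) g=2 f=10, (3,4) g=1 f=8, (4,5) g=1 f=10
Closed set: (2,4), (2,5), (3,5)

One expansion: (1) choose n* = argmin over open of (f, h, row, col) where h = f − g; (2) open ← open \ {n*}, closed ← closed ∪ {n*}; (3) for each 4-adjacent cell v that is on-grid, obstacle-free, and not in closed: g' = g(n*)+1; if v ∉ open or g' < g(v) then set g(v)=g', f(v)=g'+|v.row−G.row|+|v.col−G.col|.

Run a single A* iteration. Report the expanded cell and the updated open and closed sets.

step 1: expand (1,4) (f=8, h=5) → closed; open now [(0,4) g=4 f=8, (1,3) g=4 f=8, (2,3) g=3 f=8, (2,6) g=2 f=10, (3,4) g=1 f=8, (4,5) g=1 f=10]

expanded=(1,4); open=[(0,4) g=4 f=8, (1,3) g=4 f=8, (2,3) g=3 f=8, (2,6) g=2 f=10, (3,4) g=1 f=8, (4,5) g=1 f=10]; closed=[(1,4), (2,4), (2,5), (3,5)]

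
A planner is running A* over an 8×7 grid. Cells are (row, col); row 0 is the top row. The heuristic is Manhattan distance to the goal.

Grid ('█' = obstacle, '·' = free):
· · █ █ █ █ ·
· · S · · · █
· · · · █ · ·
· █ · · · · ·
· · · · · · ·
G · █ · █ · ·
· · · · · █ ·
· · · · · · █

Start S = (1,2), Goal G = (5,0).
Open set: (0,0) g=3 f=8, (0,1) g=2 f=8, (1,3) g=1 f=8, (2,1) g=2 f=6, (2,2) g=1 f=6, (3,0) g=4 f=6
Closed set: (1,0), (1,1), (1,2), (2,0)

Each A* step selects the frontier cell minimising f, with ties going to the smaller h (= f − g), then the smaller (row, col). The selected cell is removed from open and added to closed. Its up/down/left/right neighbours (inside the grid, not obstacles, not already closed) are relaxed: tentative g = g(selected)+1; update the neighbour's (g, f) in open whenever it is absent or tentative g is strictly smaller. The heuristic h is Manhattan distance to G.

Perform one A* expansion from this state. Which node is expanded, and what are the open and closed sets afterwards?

step 1: expand (3,0) (f=6, h=2) → closed; open now [(0,0) g=3 f=8, (0,1) g=2 f=8, (1,3) g=1 f=8, (2,1) g=2 f=6, (2,2) g=1 f=6, (4,0) g=5 f=6]

expanded=(3,0); open=[(0,0) g=3 f=8, (0,1) g=2 f=8, (1,3) g=1 f=8, (2,1) g=2 f=6, (2,2) g=1 f=6, (4,0) g=5 f=6]; closed=[(1,0), (1,1), (1,2), (2,0), (3,0)]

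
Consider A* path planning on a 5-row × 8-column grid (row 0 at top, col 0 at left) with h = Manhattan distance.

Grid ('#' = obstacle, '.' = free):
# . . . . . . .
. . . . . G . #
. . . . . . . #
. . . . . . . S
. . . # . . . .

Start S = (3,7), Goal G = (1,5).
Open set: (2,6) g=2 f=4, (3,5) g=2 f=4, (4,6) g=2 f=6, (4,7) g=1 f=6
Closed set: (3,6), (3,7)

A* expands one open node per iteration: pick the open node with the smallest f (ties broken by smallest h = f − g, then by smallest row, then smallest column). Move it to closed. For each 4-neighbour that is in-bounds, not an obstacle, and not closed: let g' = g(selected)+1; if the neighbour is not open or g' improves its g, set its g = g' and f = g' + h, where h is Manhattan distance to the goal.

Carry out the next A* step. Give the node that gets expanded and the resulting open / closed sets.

step 1: expand (2,6) (f=4, h=2) → closed; open now [(1,6) g=3 f=4, (2,5) g=3 f=4, (3,5) g=2 f=4, (4,6) g=2 f=6, (4,7) g=1 f=6]

expanded=(2,6); open=[(1,6) g=3 f=4, (2,5) g=3 f=4, (3,5) g=2 f=4, (4,6) g=2 f=6, (4,7) g=1 f=6]; closed=[(2,6), (3,6), (3,7)]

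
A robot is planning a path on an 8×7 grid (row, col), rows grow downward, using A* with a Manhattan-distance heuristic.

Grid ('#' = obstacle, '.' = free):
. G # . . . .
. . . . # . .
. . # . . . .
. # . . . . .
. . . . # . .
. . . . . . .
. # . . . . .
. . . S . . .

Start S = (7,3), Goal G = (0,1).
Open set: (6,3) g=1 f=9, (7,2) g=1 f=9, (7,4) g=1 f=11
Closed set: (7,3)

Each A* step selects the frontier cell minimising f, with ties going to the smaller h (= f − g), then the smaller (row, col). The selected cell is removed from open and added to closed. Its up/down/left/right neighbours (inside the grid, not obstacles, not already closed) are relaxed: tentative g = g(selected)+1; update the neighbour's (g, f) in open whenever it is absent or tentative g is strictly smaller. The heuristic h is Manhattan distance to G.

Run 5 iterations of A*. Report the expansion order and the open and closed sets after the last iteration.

step 1: expand (6,3) (f=9, h=8) → closed; open now [(5,3) g=2 f=9, (6,2) g=2 f=9, (6,4) g=2 f=11, (7,2) g=1 f=9, (7,4) g=1 f=11]
step 2: expand (5,3) (f=9, h=7) → closed; open now [(4,3) g=3 f=9, (5,2) g=3 f=9, (5,4) g=3 f=11, (6,2) g=2 f=9, (6,4) g=2 f=11, (7,2) g=1 f=9, (7,4) g=1 f=11]
step 3: expand (4,3) (f=9, h=6) → closed; open now [(3,3) g=4 f=9, (4,2) g=4 f=9, (5,2) g=3 f=9, (5,4) g=3 f=11, (6,2) g=2 f=9, (6,4) g=2 f=11, (7,2) g=1 f=9, (7,4) g=1 f=11]
step 4: expand (3,3) (f=9, h=5) → closed; open now [(2,3) g=5 f=9, (3,2) g=5 f=9, (3,4) g=5 f=11, (4,2) g=4 f=9, (5,2) g=3 f=9, (5,4) g=3 f=11, (6,2) g=2 f=9, (6,4) g=2 f=11, (7,2) g=1 f=9, (7,4) g=1 f=11]
step 5: expand (2,3) (f=9, h=4) → closed; open now [(1,3) g=6 f=9, (2,4) g=6 f=11, (3,2) g=5 f=9, (3,4) g=5 f=11, (4,2) g=4 f=9, (5,2) g=3 f=9, (5,4) g=3 f=11, (6,2) g=2 f=9, (6,4) g=2 f=11, (7,2) g=1 f=9, (7,4) g=1 f=11]

order=[(6,3) → (5,3) → (4,3) → (3,3) → (2,3)]; open=[(1,3) g=6 f=9, (2,4) g=6 f=11, (3,2) g=5 f=9, (3,4) g=5 f=11, (4,2) g=4 f=9, (5,2) g=3 f=9, (5,4) g=3 f=11, (6,2) g=2 f=9, (6,4) g=2 f=11, (7,2) g=1 f=9, (7,4) g=1 f=11]; closed=[(2,3), (3,3), (4,3), (5,3), (6,3), (7,3)]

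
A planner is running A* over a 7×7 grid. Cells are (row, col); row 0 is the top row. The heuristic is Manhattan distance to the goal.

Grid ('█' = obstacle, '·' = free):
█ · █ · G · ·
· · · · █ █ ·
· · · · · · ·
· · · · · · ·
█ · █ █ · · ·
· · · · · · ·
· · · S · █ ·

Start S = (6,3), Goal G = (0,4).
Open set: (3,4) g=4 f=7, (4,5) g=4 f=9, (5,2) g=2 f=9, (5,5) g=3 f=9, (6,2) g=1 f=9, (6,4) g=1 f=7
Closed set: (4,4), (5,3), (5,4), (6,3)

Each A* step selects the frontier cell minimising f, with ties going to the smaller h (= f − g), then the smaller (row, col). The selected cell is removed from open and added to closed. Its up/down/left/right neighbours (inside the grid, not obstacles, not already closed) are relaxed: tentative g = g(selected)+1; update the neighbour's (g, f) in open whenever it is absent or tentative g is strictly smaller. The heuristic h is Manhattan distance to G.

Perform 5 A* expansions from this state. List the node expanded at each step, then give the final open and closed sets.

step 1: expand (3,4) (f=7, h=3) → closed; open now [(2,4) g=5 f=7, (3,3) g=5 f=9, (3,5) g=5 f=9, (4,5) g=4 f=9, (5,2) g=2 f=9, (5,5) g=3 f=9, (6,2) g=1 f=9, (6,4) g=1 f=7]
step 2: expand (2,4) (f=7, h=2) → closed; open now [(2,3) g=6 f=9, (2,5) g=6 f=9, (3,3) g=5 f=9, (3,5) g=5 f=9, (4,5) g=4 f=9, (5,2) g=2 f=9, (5,5) g=3 f=9, (6,2) g=1 f=9, (6,4) g=1 f=7]
step 3: expand (6,4) (f=7, h=6) → closed; open now [(2,3) g=6 f=9, (2,5) g=6 f=9, (3,3) g=5 f=9, (3,5) g=5 f=9, (4,5) g=4 f=9, (5,2) g=2 f=9, (5,5) g=3 f=9, (6,2) g=1 f=9]
step 4: expand (2,3) (f=9, h=3) → closed; open now [(1,3) g=7 f=9, (2,2) g=7 f=11, (2,5) g=6 f=9, (3,3) g=5 f=9, (3,5) g=5 f=9, (4,5) g=4 f=9, (5,2) g=2 f=9, (5,5) g=3 f=9, (6,2) g=1 f=9]
step 5: expand (1,3) (f=9, h=2) → closed; open now [(0,3) g=8 f=9, (1,2) g=8 f=11, (2,2) g=7 f=11, (2,5) g=6 f=9, (3,3) g=5 f=9, (3,5) g=5 f=9, (4,5) g=4 f=9, (5,2) g=2 f=9, (5,5) g=3 f=9, (6,2) g=1 f=9]

order=[(3,4) → (2,4) → (6,4) → (2,3) → (1,3)]; open=[(0,3) g=8 f=9, (1,2) g=8 f=11, (2,2) g=7 f=11, (2,5) g=6 f=9, (3,3) g=5 f=9, (3,5) g=5 f=9, (4,5) g=4 f=9, (5,2) g=2 f=9, (5,5) g=3 f=9, (6,2) g=1 f=9]; closed=[(1,3), (2,3), (2,4), (3,4), (4,4), (5,3), (5,4), (6,3), (6,4)]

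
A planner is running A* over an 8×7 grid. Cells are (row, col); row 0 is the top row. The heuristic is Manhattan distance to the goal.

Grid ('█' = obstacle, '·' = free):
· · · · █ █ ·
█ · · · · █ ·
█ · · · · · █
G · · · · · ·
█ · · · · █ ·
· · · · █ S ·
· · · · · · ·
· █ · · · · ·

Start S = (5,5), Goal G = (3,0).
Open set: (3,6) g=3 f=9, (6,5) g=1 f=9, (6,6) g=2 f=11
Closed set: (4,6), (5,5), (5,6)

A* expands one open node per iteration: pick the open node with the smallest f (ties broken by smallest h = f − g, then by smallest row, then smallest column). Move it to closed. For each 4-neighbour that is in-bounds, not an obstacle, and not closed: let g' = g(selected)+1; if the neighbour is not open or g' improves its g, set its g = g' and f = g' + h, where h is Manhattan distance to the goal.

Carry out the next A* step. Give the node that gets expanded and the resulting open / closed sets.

step 1: expand (3,6) (f=9, h=6) → closed; open now [(3,5) g=4 f=9, (6,5) g=1 f=9, (6,6) g=2 f=11]

expanded=(3,6); open=[(3,5) g=4 f=9, (6,5) g=1 f=9, (6,6) g=2 f=11]; closed=[(3,6), (4,6), (5,5), (5,6)]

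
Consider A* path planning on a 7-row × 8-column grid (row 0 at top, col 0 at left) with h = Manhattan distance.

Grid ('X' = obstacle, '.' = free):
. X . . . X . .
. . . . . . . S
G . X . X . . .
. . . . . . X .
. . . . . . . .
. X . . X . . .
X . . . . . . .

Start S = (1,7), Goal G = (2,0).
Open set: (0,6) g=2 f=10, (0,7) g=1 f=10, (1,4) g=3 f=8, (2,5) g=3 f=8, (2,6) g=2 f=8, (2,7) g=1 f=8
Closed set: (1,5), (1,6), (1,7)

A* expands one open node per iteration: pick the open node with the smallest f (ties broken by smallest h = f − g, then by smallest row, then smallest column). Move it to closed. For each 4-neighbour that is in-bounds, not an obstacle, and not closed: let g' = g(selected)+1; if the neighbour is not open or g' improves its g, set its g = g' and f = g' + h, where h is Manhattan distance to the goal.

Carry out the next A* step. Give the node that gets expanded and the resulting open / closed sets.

step 1: expand (1,4) (f=8, h=5) → closed; open now [(0,4) g=4 f=10, (0,6) g=2 f=10, (0,7) g=1 f=10, (1,3) g=4 f=8, (2,5) g=3 f=8, (2,6) g=2 f=8, (2,7) g=1 f=8]

expanded=(1,4); open=[(0,4) g=4 f=10, (0,6) g=2 f=10, (0,7) g=1 f=10, (1,3) g=4 f=8, (2,5) g=3 f=8, (2,6) g=2 f=8, (2,7) g=1 f=8]; closed=[(1,4), (1,5), (1,6), (1,7)]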